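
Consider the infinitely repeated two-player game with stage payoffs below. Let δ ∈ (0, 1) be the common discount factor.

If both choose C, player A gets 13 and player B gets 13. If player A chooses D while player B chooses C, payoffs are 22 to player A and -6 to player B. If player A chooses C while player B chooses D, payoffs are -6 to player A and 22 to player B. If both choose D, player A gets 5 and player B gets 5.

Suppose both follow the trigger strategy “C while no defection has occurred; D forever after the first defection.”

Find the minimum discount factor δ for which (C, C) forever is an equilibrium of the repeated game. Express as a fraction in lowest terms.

One-period gain from deviating is 22 − 13 = 9. The loss is 13 − 5 = 8 in every subsequent period, with present value 8·δ/(1−δ).
Deviation is unprofitable when 8·δ/(1−δ) ≥ 9, i.e. δ/(1−δ) ≥ 9/8.
Equivalently δ ≥ 9/(9+8) = 9/17.

9/17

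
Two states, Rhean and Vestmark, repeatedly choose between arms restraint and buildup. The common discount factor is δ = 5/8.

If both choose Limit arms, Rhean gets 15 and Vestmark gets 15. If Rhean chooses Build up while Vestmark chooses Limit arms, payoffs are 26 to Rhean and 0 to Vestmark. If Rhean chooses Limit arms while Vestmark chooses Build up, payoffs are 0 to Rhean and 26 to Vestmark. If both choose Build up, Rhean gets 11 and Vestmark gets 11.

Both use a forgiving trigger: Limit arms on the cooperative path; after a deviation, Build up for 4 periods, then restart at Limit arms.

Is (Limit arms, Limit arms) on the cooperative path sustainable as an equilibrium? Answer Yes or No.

No

IC: δ+…+δ^4 ≥ (26−15)/(15−11) = 11/4.
At δ = 5/8: partial sum = 1.4124 < 2.7500. Cooperation not sustainable.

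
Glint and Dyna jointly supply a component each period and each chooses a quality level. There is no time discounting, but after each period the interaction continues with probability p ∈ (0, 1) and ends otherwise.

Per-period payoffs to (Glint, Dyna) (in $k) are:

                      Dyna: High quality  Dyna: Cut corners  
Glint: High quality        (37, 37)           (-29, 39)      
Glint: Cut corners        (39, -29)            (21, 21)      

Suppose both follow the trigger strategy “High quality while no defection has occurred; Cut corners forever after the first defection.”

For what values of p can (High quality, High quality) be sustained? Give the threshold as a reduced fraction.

1/9

With no time discounting, the continuation probability p plays the role of the discount factor.
Grim-trigger IC: 37/(1−p) ≥ 39 + 21p/(1−p) ⇒ p ≥ (39−37)/(39−21) = 1/9.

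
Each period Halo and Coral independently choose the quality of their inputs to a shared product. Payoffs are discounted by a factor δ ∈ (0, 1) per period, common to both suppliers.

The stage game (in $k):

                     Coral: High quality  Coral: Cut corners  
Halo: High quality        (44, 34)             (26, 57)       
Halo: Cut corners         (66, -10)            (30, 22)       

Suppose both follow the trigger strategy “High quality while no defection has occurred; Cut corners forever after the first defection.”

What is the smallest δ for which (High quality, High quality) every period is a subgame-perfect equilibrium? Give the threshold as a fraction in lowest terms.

23/35

Halo: cooperation gives 44 each period; deviation gives 66 once then 30 forever.
  44/(1−δ) ≥ 66 + 30δ/(1−δ) ⇒ δ ≥ 22/36 = 11/18.
Coral: cooperation gives 34 each period; deviation gives 57 once then 22 forever.
  δ ≥ 23/35.
Both must hold, so the binding constraint is Coral's: δ ≥ 23/35.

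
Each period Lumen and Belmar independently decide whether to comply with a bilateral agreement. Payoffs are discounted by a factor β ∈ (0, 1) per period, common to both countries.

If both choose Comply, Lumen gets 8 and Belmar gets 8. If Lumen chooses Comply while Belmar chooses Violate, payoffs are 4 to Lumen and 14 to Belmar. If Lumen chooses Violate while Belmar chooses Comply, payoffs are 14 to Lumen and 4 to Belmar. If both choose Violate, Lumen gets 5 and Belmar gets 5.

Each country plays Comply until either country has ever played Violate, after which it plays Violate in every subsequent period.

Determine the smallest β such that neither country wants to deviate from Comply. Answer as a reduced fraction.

8/(1−β) ≥ 14 + 5β/(1−β)
8 ≥ 14 − 9β
β ≥ 6/9 = 2/3.

2/3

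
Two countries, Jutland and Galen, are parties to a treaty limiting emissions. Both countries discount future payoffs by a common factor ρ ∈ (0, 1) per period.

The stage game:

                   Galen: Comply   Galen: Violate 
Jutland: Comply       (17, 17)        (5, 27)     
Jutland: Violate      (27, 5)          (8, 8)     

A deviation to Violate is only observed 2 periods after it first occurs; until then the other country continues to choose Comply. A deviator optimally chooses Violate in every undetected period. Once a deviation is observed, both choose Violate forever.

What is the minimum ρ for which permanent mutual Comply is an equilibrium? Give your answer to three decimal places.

The best deviation is to choose Violate for all 2 undetected periods, earning 27 each, then 8 forever once detected.
Deviation value: 27(1−ρ^2)/(1−ρ) + 8ρ^2/(1−ρ); cooperation value: 17/(1−ρ).
IC: 17 ≥ 27(1−ρ^2) + 8ρ^2 = 27 − 19ρ^2.
So ρ^2 ≥ 10/19, giving ρ ≥ (10/19)^(1/2) ≈ 0.725.

0.725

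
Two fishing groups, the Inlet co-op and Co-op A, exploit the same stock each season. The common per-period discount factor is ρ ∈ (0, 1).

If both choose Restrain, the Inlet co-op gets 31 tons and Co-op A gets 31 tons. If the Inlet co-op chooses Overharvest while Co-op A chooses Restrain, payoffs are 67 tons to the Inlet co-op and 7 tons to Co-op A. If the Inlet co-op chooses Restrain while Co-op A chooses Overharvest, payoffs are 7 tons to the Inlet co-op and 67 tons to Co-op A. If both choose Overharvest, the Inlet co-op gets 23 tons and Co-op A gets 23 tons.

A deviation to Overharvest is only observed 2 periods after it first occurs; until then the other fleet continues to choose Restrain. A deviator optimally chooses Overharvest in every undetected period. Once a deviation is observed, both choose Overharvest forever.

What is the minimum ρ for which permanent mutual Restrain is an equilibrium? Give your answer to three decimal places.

A deviator earns 67 for 2 periods, then 23 forever; cooperating earns 31 forever. Multiplying the IC by (1−ρ):
31 ≥ 67(1−ρ^2) + 23ρ^2, so 44·ρ^2 ≥ 36 and ρ^2 ≥ 9/11.
ρ ≥ (9/11)^(1/2) ≈ 0.905.

0.905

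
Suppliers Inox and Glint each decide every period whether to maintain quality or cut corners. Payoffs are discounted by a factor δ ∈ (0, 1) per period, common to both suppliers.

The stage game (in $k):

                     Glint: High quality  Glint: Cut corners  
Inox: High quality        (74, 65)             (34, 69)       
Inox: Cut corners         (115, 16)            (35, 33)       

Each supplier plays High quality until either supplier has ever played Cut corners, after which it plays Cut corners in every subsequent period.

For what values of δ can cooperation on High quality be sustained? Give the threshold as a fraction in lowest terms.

Inox's threshold: (115−74)/(115−35) = 41/80.
Glint's threshold: (69−65)/(69−33) = 1/9.
41/80 > 1/9, so Inox binds and δ* = 41/80.

41/80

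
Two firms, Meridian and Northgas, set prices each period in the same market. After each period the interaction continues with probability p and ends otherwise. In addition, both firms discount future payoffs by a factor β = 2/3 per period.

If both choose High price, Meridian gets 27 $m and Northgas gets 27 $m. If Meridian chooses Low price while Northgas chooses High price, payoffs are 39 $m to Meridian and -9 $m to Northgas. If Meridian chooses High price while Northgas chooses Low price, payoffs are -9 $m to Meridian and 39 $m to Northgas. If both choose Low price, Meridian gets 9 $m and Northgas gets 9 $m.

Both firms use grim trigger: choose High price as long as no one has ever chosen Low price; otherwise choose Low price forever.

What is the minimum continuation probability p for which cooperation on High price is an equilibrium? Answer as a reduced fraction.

3/5

With continuation probability p and discount β, the effective per-period discount factor is βp.
Grim-trigger IC: βp ≥ (39−27)/(39−9) = 2/5.
So p ≥ (2/5)/(2/3) = 3/5.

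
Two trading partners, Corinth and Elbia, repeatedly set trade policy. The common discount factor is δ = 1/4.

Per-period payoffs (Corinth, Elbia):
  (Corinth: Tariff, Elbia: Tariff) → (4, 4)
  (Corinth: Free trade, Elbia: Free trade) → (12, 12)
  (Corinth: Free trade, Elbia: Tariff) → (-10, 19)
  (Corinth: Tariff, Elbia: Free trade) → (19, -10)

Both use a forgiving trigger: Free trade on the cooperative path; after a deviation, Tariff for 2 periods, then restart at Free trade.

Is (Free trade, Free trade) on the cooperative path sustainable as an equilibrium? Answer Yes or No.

No

A one-shot deviation gives 19 now, then 4 for 2 periods, then back to 12.
Gain from deviating: (19−12) today; loss: (12−4) in each of the next 2 periods.
No-deviation condition: (12−4)(δ+…+δ^2) ≥ 19−12, i.e. δ+…+δ^2 ≥ 7/8.
At δ = 1/4: δ+…+δ^2 = 0.3125 < 0.8750.
So cooperation is not sustainable.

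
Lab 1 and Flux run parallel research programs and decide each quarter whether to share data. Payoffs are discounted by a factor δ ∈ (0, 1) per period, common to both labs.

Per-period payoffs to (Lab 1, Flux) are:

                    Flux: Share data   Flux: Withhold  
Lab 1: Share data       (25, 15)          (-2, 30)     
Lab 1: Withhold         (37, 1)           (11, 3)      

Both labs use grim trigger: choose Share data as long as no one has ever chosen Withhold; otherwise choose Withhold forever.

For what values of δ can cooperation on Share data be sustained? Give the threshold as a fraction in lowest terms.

5/9

Lab 1's threshold: (37−25)/(37−11) = 6/13.
Flux's threshold: (30−15)/(30−3) = 5/9.
6/13 < 5/9, so Flux binds and δ* = 5/9.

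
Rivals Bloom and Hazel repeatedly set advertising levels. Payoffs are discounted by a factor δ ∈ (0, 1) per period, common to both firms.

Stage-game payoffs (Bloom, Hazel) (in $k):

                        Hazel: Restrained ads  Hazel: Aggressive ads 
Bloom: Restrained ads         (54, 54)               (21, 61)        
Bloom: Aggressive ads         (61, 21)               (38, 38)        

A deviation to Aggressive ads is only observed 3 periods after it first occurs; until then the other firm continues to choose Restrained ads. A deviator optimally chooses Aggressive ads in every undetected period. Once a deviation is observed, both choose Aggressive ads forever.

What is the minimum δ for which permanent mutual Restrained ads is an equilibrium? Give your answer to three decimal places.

0.673

Deviating for the 3 undetected periods gains 61−54 = 7 per period over cooperation, then loses 54−38 = 16 per period forever once punishment starts.
Gain: 7(1 + δ + … + δ^2); loss: 16·δ^3/(1−δ).
No profitable deviation ⇔ 7(1−δ^3) ≤ 16·δ^3, i.e. δ^3 ≥ 7/(7+16) = 7/23.
Hence δ ≥ (7/23)^(1/3) ≈ 0.673.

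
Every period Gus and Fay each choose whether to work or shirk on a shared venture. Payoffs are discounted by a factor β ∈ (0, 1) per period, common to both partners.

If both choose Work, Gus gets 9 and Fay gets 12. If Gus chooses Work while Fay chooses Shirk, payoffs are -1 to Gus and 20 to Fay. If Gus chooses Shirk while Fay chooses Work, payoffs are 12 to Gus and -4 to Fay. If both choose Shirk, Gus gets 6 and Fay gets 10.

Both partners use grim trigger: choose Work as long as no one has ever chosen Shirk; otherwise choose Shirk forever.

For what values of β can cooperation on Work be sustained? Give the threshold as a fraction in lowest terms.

For Gus: deviation gain 12−9 = 3, per-period punishment loss 9−6 = 3. IC gives β ≥ 3/6 = 1/2.
For Fay: gain 8, loss 2 per period, so β ≥ 8/10 = 4/5.
The tighter constraint is Fay's, so cooperation needs β ≥ 4/5.

4/5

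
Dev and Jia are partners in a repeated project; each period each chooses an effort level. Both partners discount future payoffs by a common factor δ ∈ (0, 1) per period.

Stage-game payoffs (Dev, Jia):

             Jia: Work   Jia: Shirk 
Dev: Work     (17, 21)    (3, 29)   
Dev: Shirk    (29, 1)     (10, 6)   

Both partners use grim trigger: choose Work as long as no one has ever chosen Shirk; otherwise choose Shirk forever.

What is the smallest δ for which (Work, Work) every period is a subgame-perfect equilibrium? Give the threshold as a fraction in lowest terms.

12/19

Dev: cooperation gives 17 each period; deviation gives 29 once then 10 forever.
  17/(1−δ) ≥ 29 + 10δ/(1−δ) ⇒ δ ≥ 12/19.
Jia: cooperation gives 21 each period; deviation gives 29 once then 6 forever.
  δ ≥ 8/23.
Both must hold, so the binding constraint is Dev's: δ ≥ 12/19.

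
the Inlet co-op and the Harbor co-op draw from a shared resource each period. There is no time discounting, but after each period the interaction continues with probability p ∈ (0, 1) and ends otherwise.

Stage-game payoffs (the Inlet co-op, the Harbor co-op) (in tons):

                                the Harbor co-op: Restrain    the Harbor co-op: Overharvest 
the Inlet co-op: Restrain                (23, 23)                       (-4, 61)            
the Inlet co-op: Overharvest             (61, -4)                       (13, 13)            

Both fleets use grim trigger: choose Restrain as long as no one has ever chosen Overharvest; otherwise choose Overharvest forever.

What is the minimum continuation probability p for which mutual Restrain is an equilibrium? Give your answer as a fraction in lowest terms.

19/24

Expected cooperation value is 23 + p·23 + p²·23 + … = 23/(1−p); deviation gives 61 + p·13/(1−p).
23 ≥ 61(1−p) + 13p ⇒ 48p ≥ 38 ⇒ p ≥ 38/48 = 19/24.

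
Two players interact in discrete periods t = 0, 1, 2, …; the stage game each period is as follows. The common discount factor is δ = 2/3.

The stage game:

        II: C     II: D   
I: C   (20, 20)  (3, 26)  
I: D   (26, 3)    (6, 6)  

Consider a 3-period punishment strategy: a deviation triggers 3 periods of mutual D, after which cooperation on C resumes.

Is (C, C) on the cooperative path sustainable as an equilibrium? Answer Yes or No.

Yes

A one-shot deviation gives 26 now, then 6 for 3 periods, then back to 20.
Gain from deviating: (26−20) today; loss: (20−6) in each of the next 3 periods.
No-deviation condition: (20−6)(δ+…+δ^3) ≥ 26−20, i.e. δ+…+δ^3 ≥ 3/7.
At δ = 2/3: δ+…+δ^3 = 1.4074 ≥ 0.4286.
So cooperation is sustainable.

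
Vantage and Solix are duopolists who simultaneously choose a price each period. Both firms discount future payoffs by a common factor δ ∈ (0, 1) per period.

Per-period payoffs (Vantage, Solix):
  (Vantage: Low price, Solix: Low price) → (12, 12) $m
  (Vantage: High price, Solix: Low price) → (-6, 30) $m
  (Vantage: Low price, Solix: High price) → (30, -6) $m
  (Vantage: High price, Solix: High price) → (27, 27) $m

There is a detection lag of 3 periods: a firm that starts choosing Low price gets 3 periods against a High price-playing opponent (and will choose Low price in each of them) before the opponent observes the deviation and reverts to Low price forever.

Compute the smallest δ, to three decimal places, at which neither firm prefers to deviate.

0.550

The best deviation is to choose Low price for all 3 undetected periods, earning 30 each, then 12 forever once detected.
Deviation value: 30(1−δ^3)/(1−δ) + 12δ^3/(1−δ); cooperation value: 27/(1−δ).
IC: 27 ≥ 30(1−δ^3) + 12δ^3 = 30 − 18δ^3.
So δ^3 ≥ 3/18 = 1/6, giving δ ≥ (1/6)^(1/3) ≈ 0.550.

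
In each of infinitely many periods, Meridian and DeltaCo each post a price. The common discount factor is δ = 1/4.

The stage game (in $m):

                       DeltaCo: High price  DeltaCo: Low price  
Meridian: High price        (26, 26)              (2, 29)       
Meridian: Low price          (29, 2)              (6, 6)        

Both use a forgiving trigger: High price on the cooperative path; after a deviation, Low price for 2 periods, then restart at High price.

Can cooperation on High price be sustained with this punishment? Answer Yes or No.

Yes

Comparing payoff streams over the 3 periods until play realigns: cooperate → 26(1+δ+…+δ^2); deviate → 29 + 6(δ+…+δ^2).
Cooperation is sustained iff (26−6)(δ+…+δ^2) ≥ 29−26.
δ+…+δ^2 = 1/4·(1−(1/4)^2)/(1−1/4) = 0.3125, and (29−26)/(26−6) = 0.1500.
0.3125 ≥ 0.1500, so cooperation is sustainable.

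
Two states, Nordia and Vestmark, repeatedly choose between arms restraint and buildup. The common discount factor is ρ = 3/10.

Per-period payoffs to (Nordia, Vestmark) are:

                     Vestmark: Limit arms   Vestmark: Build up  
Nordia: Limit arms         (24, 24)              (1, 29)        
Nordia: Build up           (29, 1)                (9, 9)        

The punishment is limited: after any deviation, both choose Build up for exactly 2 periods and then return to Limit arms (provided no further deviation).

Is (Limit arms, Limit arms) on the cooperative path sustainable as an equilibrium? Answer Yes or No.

Yes

Comparing payoff streams over the 3 periods until play realigns: cooperate → 24(1+ρ+…+ρ^2); deviate → 29 + 9(ρ+…+ρ^2).
Cooperation is sustained iff (24−9)(ρ+…+ρ^2) ≥ 29−24.
ρ+…+ρ^2 = 3/10·(1−(3/10)^2)/(1−3/10) = 0.3900, and (29−24)/(24−9) = 0.3333.
0.3900 ≥ 0.3333, so cooperation is sustainable.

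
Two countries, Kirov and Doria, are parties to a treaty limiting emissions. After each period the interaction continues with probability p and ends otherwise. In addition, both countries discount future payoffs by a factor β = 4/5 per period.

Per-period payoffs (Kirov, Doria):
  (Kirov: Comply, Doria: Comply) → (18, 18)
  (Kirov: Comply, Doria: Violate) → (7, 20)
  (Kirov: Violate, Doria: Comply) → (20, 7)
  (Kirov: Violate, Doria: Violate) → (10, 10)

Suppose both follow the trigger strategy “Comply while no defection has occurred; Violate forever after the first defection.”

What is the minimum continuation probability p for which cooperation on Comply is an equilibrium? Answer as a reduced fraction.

With continuation probability p and discount β, the effective per-period discount factor is βp.
Grim-trigger IC: βp ≥ (20−18)/(20−10) = 1/5.
So p ≥ (1/5)/(4/5) = 1/4.

1/4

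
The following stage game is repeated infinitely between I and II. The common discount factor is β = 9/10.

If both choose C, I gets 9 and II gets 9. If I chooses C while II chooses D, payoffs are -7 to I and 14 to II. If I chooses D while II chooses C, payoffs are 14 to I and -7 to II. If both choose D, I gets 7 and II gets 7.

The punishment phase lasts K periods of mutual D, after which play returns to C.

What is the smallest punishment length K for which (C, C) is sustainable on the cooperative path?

4

No profitable deviation requires (9−7)(β+…+β^K) ≥ 14−9, i.e. β+…+β^K ≥ 5/2 ≈ 2.5000.
With β = 9/10, the partial sums are K=1: 0.9000, K=2: 1.7100, K=3: 2.4390, K=4: 3.0951.
K = 4 is the first length at which the sum reaches 2.5000.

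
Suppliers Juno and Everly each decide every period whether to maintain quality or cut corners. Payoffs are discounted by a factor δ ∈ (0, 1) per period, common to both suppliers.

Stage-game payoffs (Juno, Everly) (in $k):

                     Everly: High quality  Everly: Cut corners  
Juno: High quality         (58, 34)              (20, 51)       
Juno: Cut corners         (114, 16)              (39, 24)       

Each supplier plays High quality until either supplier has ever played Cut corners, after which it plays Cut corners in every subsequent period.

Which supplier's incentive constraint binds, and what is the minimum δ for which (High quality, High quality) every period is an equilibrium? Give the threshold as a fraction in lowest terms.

Juno; δ ≥ 56/75

Juno: cooperation gives 58 each period; deviation gives 114 once then 39 forever.
  58/(1−δ) ≥ 114 + 39δ/(1−δ) ⇒ δ ≥ 56/75.
Everly: cooperation gives 34 each period; deviation gives 51 once then 24 forever.
  δ ≥ 17/27.
Both must hold, so the binding constraint is Juno's: δ ≥ 56/75.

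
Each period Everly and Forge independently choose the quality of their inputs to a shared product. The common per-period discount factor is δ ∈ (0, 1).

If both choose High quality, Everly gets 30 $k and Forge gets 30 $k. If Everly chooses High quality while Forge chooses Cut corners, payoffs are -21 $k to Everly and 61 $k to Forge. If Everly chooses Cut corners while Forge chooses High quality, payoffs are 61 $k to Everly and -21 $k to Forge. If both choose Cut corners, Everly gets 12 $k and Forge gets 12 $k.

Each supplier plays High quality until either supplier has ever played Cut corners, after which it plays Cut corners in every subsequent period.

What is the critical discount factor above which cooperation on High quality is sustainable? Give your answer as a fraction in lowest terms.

One-period gain from deviating is 61 − 30 = 31. The loss is 30 − 12 = 18 in every subsequent period, with present value 18·δ/(1−δ).
Deviation is unprofitable when 18·δ/(1−δ) ≥ 31, i.e. δ/(1−δ) ≥ 31/18.
Equivalently δ ≥ 31/(31+18) = 31/49.

31/49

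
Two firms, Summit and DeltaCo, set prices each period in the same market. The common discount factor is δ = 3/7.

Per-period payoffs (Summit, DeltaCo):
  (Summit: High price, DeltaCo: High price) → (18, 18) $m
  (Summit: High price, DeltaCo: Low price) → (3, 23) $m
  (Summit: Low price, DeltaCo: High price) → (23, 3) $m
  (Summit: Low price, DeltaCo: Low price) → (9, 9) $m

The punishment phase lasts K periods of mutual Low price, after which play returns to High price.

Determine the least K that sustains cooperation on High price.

2

Need Σ_{k=1}^{K} δ^k ≥ (23−18)/(18−9) = 0.5556 at δ = 3/7.
At K = 1 the sum is 0.4286 < 0.5556; at K = 2 it is 0.6122 ≥ 0.5556.
So the minimum punishment length is K = 2.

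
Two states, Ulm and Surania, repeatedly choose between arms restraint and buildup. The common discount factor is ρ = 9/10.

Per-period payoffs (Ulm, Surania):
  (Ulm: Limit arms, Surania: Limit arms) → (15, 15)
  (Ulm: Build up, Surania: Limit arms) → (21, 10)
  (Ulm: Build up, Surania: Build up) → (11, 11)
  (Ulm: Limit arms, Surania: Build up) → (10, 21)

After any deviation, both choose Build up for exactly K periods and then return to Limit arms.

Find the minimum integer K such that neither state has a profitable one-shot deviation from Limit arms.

2

No profitable deviation requires (15−11)(ρ+…+ρ^K) ≥ 21−15, i.e. ρ+…+ρ^K ≥ 3/2 ≈ 1.5000.
With ρ = 9/10, the partial sums are K=1: 0.9000, K=2: 1.7100.
K = 2 is the first length at which the sum reaches 1.5000.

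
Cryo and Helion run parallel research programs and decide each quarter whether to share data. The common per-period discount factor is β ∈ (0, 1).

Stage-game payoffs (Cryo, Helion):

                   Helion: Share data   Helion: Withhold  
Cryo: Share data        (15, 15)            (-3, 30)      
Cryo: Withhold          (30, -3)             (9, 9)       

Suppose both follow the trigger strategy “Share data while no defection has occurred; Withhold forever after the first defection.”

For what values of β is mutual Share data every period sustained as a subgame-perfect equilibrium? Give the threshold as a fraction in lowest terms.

5/7

15/(1−β) ≥ 30 + 9β/(1−β)
15 ≥ 30 − 21β
β ≥ 15/21 = 5/7.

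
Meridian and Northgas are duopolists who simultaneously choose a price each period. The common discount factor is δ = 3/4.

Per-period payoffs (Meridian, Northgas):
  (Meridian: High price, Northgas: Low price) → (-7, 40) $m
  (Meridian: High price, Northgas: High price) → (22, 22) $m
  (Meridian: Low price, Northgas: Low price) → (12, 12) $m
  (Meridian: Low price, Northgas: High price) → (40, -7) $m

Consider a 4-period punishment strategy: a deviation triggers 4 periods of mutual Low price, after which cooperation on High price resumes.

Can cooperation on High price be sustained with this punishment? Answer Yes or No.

Yes

IC: δ+…+δ^4 ≥ (40−22)/(22−12) = 9/5.
At δ = 3/4: partial sum = 2.0508 ≥ 1.8000. Cooperation sustainable.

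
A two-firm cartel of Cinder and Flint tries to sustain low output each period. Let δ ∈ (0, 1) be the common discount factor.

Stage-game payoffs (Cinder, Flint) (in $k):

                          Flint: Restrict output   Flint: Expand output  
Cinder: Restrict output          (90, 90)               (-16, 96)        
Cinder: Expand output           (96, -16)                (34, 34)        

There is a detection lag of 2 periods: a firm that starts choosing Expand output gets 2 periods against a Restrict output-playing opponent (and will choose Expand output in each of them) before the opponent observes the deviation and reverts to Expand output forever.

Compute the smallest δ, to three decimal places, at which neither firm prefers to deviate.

0.311

A deviator earns 96 for 2 periods, then 34 forever; cooperating earns 90 forever. Multiplying the IC by (1−δ):
90 ≥ 96(1−δ^2) + 34δ^2, so 62·δ^2 ≥ 6 and δ^2 ≥ 3/31.
δ ≥ (3/31)^(1/2) ≈ 0.311.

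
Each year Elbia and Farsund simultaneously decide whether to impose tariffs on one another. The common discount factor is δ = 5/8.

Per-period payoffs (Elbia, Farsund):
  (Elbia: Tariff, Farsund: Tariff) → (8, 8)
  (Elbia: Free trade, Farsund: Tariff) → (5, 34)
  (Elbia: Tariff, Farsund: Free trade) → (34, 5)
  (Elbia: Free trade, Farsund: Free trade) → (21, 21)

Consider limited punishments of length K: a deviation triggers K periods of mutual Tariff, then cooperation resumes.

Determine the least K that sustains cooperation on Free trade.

2

IC: δ(1−δ^K)/(1−δ) ≥ (34−21)/(21−8) = 1.
With δ = 5/8: need 1 − δ^K ≥ 1·(1−5/8)/(5/8), i.e. δ^K ≤ 0.4000.
Since (5/8)^1 = 0.6250 and (5/8)^2 = 0.3906, the smallest such K is 2.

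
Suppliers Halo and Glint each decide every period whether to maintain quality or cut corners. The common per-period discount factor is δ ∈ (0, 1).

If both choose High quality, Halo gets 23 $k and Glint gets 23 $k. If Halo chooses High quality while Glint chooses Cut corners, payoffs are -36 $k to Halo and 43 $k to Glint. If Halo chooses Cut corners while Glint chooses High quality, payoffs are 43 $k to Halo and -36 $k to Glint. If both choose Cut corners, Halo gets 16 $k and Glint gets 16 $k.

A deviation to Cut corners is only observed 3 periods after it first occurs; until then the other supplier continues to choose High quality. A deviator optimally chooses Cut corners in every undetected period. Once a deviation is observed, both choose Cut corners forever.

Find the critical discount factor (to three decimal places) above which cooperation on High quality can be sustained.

0.905

A deviator earns 43 for 3 periods, then 16 forever; cooperating earns 23 forever. Multiplying the IC by (1−δ):
23 ≥ 43(1−δ^3) + 16δ^3, so 27·δ^3 ≥ 20 and δ^3 ≥ 20/27.
δ ≥ (20/27)^(1/3) ≈ 0.905.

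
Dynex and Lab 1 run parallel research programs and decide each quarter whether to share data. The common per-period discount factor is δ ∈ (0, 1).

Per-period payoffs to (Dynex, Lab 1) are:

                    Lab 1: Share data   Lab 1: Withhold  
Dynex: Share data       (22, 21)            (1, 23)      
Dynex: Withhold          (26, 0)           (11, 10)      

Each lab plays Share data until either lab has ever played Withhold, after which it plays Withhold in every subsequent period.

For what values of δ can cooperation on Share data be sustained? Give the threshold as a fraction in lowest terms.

4/15

Dynex's threshold: (26−22)/(26−11) = 4/15.
Lab 1's threshold: (23−21)/(23−10) = 2/13.
4/15 > 2/13, so Dynex binds and δ* = 4/15.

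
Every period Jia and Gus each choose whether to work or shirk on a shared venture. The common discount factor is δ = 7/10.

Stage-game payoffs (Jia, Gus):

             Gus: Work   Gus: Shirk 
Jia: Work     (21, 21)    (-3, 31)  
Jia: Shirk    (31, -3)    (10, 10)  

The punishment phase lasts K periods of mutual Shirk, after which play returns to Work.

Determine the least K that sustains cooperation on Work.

2

Need Σ_{k=1}^{K} δ^k ≥ (31−21)/(21−10) = 0.9091 at δ = 7/10.
At K = 1 the sum is 0.7000 < 0.9091; at K = 2 it is 1.1900 ≥ 0.9091.
So the minimum punishment length is K = 2.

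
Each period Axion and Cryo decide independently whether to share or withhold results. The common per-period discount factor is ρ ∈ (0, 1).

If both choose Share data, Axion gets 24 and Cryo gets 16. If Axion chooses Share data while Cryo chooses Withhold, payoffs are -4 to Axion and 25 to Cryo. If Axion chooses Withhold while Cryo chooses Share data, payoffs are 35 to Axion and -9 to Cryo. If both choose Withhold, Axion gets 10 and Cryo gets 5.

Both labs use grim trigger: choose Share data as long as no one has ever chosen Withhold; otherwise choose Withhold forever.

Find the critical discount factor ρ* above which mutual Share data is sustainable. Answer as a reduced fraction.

9/20

For Axion: deviation gain 35−24 = 11, per-period punishment loss 24−10 = 14. IC gives ρ ≥ 11/25.
For Cryo: gain 9, loss 11 per period, so ρ ≥ 9/20.
The tighter constraint is Cryo's, so cooperation needs ρ ≥ 9/20.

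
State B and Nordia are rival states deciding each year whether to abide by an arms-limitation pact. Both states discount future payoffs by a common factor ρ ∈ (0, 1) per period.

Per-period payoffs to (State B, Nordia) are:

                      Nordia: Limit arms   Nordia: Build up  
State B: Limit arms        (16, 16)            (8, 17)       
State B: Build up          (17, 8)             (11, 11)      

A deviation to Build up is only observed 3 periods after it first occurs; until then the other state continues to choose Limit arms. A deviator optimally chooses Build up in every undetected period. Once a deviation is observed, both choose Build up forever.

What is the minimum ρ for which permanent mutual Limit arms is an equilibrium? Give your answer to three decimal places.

0.550

Deviating for the 3 undetected periods gains 17−16 = 1 per period over cooperation, then loses 16−11 = 5 per period forever once punishment starts.
Gain: 1(1 + ρ + … + ρ^2); loss: 5·ρ^3/(1−ρ).
No profitable deviation ⇔ 1(1−ρ^3) ≤ 5·ρ^3, i.e. ρ^3 ≥ 1/(1+5) = 1/6.
Hence ρ ≥ (1/6)^(1/3) ≈ 0.550.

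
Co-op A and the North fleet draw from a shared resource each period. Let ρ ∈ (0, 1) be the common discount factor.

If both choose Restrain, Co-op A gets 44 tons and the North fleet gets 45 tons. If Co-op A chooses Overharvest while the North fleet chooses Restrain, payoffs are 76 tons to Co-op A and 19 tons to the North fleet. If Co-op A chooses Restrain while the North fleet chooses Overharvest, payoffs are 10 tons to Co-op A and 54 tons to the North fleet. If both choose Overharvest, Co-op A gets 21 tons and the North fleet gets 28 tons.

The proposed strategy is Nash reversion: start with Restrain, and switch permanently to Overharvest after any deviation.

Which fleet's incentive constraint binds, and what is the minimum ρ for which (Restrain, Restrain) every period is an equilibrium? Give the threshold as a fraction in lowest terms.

Co-op A's threshold: (76−44)/(76−21) = 32/55.
the North fleet's threshold: (54−45)/(54−28) = 9/26.
32/55 > 9/26, so Co-op A binds and ρ* = 32/55.

Co-op A; ρ ≥ 32/55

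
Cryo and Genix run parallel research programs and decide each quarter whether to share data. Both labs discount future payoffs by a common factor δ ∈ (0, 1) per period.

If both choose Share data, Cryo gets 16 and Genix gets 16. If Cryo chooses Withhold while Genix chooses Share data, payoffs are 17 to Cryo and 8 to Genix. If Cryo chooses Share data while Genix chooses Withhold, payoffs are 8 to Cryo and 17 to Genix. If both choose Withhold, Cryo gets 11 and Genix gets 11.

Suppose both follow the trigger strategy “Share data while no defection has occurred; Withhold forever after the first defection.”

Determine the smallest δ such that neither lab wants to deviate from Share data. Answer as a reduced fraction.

Under grim trigger the critical discount factor is (T−C)/(T−P) with T = 17, C = 16, P = 11.
δ* = (17−16)/(17−11) = 1/6.

1/6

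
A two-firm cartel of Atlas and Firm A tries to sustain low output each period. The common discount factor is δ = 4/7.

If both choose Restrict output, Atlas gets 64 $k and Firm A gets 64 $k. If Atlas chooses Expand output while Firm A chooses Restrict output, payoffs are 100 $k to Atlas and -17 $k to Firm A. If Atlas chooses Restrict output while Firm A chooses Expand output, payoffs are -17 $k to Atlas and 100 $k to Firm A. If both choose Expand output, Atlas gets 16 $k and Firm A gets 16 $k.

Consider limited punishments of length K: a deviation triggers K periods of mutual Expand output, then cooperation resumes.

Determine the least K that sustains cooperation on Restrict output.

IC: δ(1−δ^K)/(1−δ) ≥ (100−64)/(64−16) = 3/4.
With δ = 4/7: need 1 − δ^K ≥ 3/4·(1−4/7)/(4/7), i.e. δ^K ≤ 0.4375.
Since (4/7)^1 = 0.5714 and (4/7)^2 = 0.3265, the smallest such K is 2.

2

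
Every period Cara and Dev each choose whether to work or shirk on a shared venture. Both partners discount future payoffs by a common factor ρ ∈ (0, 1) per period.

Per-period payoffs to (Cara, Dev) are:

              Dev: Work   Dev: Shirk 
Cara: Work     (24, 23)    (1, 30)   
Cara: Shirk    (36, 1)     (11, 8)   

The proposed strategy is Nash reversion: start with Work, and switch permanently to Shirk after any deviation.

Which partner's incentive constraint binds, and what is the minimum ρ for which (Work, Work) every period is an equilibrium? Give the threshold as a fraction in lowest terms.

Cara; ρ ≥ 12/25

Cara's threshold: (36−24)/(36−11) = 12/25.
Dev's threshold: (30−23)/(30−8) = 7/22.
12/25 > 7/22, so Cara binds and ρ* = 12/25.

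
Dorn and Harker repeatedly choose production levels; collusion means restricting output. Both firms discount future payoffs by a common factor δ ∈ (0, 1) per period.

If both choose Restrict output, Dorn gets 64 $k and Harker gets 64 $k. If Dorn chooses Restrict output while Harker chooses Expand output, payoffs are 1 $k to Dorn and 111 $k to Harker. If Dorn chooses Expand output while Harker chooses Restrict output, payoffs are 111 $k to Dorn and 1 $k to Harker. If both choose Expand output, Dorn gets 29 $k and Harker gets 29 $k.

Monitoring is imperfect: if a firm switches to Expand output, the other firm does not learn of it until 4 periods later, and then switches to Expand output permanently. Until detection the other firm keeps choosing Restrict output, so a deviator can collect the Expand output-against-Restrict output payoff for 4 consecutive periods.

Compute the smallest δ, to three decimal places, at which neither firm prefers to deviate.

Deviating for the 4 undetected periods gains 111−64 = 47 per period over cooperation, then loses 64−29 = 35 per period forever once punishment starts.
Gain: 47(1 + δ + … + δ^3); loss: 35·δ^4/(1−δ).
No profitable deviation ⇔ 47(1−δ^4) ≤ 35·δ^4, i.e. δ^4 ≥ 47/(47+35) = 47/82.
Hence δ ≥ (47/82)^(1/4) ≈ 0.870.

0.870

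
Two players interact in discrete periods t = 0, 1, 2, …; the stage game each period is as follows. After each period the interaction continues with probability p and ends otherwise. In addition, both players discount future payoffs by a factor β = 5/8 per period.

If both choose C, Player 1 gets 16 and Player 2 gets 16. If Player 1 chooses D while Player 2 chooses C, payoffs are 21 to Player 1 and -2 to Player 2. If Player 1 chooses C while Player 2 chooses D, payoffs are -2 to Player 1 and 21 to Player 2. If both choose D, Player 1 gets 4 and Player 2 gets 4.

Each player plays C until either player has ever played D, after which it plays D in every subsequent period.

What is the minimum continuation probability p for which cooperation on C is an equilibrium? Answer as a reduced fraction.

Expected continuation weight on next period's payoff is β·p = 5/8·p, which plays the role of the discount factor.
Cooperation requires 5/8·p ≥ (21−16)/(21−4) = 5/17, hence p ≥ 8/17.

8/17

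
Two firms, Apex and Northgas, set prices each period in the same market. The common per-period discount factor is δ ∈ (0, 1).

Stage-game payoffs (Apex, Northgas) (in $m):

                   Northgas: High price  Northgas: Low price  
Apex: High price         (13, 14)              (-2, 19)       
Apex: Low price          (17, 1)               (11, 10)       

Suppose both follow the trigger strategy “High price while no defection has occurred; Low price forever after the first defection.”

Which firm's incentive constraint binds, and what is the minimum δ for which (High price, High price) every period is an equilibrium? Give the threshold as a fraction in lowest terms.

For Apex: deviation gain 17−13 = 4, per-period punishment loss 13−11 = 2. IC gives δ ≥ 4/6 = 2/3.
For Northgas: gain 5, loss 4 per period, so δ ≥ 5/9.
The tighter constraint is Apex's, so cooperation needs δ ≥ 2/3.

Apex; δ ≥ 2/3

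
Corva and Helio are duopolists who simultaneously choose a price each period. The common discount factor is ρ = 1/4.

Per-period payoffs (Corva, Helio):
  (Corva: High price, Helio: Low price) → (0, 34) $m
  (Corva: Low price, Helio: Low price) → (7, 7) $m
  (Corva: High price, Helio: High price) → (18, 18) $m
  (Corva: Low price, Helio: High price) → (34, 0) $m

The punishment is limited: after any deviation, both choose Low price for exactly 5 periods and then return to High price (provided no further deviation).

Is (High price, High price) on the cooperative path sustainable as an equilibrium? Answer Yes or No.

IC: ρ+…+ρ^5 ≥ (34−18)/(18−7) = 16/11.
At ρ = 1/4: partial sum = 0.3330 < 1.4545. Cooperation not sustainable.

No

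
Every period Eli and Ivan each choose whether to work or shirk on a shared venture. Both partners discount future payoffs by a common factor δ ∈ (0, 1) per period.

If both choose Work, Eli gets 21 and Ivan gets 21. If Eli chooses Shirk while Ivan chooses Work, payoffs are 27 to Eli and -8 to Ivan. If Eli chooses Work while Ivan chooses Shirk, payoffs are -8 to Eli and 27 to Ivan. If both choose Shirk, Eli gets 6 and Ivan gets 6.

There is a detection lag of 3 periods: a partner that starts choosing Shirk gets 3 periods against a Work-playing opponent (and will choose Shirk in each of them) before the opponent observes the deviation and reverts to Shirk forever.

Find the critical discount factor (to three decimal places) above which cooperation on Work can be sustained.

The best deviation is to choose Shirk for all 3 undetected periods, earning 27 each, then 6 forever once detected.
Deviation value: 27(1−δ^3)/(1−δ) + 6δ^3/(1−δ); cooperation value: 21/(1−δ).
IC: 21 ≥ 27(1−δ^3) + 6δ^3 = 27 − 21δ^3.
So δ^3 ≥ 6/21 = 2/7, giving δ ≥ (2/7)^(1/3) ≈ 0.659.

0.659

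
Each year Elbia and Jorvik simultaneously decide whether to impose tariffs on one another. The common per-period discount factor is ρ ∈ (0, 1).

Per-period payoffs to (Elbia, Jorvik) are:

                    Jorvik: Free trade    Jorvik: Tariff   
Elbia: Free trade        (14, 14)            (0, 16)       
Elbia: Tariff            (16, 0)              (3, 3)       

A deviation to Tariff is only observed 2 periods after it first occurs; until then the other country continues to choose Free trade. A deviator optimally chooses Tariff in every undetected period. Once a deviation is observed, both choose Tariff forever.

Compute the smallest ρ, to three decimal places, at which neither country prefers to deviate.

0.392

Deviating for the 2 undetected periods gains 16−14 = 2 per period over cooperation, then loses 14−3 = 11 per period forever once punishment starts.
Gain: 2(1 + ρ + … + ρ^1); loss: 11·ρ^2/(1−ρ).
No profitable deviation ⇔ 2(1−ρ^2) ≤ 11·ρ^2, i.e. ρ^2 ≥ 2/(2+11) = 2/13.
Hence ρ ≥ (2/13)^(1/2) ≈ 0.392.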